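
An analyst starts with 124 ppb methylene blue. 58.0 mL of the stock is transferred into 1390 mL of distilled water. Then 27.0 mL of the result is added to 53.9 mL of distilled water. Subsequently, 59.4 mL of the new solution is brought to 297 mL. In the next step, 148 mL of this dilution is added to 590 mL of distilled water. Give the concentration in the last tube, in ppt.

Overall dilution factor = 24.97 × 2.996 × 5 × 4.986 = 1865.
124 ppb / 1865 = 0.0665 ppb = 66.5 ppt.

66.5 ppt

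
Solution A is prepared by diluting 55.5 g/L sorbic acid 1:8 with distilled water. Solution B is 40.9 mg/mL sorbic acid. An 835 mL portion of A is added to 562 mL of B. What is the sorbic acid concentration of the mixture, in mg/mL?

C_A = 55.5 g/L / 8 = 6.94 g/L.
C_B = 40.9 mg/mL = 40.9 g/L.
C_mix = (C_A·V_A + C_B·V_B)/(V_A + V_B) = (6.94×835 + 40.9×562) / 1397 = 20.6 g/L = 20.6 mg/mL.

20.6 mg/mL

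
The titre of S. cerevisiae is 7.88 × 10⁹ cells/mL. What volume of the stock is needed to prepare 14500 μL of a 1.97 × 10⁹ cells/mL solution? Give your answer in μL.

3620 μL

V₁ = C₂V₂/C₁ = 1.97 × 10⁹ × 14500 / 7.88 × 10⁹ = 3625 μL.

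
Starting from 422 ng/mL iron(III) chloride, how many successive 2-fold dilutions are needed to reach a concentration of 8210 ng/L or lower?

Need 2ⁿ ≥ 51.4, so n ≥ log(51.4)/log(2) = 5.68.
Minimum whole steps: n = 6.

6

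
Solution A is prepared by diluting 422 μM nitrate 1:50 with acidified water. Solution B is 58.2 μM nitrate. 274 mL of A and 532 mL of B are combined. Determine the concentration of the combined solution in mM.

C_A = 422 μM / 50 = 8.44 μM.
C_mix = (C_A·V_A + C_B·V_B)/(V_A + V_B) = (8.44×274 + 58.2×532) / 806.0 = 41.3 μM = 0.0413 mM.

0.0413 mM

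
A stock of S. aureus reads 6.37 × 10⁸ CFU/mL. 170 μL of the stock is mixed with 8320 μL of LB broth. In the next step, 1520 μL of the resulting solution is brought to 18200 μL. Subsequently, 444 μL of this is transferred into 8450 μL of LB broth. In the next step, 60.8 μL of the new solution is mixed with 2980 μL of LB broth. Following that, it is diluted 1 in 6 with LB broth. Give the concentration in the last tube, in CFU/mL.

177 CFU/mL

Overall dilution factor = 49.94 × 11.97 × 20.03 × 50.01 × 6 = 3.59 × 10⁶.
6.37 × 10⁸ CFU/mL / 3.59 × 10⁶ = 177 CFU/mL.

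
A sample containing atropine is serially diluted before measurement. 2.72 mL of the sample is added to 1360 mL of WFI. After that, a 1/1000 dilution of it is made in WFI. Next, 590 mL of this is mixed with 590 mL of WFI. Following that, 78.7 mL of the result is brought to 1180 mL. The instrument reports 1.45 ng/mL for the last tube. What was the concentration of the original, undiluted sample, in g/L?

Overall dilution factor = 501 × 1000 × 2 × 14.99 = 1.50 × 10⁷.
Original = 1.45 ng/mL × 1.50 × 10⁷ = 2.18 × 10⁷ ng/mL = 21.8 g/L.

21.8 g/L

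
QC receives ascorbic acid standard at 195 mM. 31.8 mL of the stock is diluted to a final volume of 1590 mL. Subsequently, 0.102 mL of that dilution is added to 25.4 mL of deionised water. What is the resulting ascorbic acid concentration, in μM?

15.6 μM

Overall dilution factor = 50 × 250.0 = 1.25 × 10⁴.
195 mM / 1.25 × 10⁴ = 0.0156 mM = 15.6 μM.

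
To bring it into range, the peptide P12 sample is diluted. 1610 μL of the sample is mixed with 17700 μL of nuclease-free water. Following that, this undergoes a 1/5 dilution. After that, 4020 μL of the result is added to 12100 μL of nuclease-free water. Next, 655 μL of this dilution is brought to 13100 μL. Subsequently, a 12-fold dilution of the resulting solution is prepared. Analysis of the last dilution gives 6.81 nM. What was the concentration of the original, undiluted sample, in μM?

Overall dilution factor = 11.99 × 5 × 4.010 × 20 × 12 = 5.77 × 10⁴.
Original = 6.81 nM × 5.77 × 10⁴ = 3.93 × 10⁵ nM = 393 μM.

393 μM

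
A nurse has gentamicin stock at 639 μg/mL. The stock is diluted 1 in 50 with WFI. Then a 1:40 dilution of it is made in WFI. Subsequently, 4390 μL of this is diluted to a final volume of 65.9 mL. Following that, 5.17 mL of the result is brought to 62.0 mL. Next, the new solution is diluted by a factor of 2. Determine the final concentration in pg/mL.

887 pg/mL

Overall dilution factor = 50 × 40 × 15.01 × 11.99 × 2 = 7.20 × 10⁵.
639 μg/mL / 7.20 × 10⁵ = 8.87 × 10⁻⁴ μg/mL = 887 pg/mL.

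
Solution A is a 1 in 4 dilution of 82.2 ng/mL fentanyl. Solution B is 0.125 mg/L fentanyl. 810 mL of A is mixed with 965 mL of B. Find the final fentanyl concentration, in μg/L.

77.3 μg/L

C_A = 82.2 ng/mL / 4 = 20.6 ng/mL.
C_B = 0.125 mg/L = 125 ng/mL.
C_mix = (C_A·V_A + C_B·V_B)/(V_A + V_B) = (20.6×810 + 125×965) / 1775 = 77.3 ng/mL = 77.3 μg/L.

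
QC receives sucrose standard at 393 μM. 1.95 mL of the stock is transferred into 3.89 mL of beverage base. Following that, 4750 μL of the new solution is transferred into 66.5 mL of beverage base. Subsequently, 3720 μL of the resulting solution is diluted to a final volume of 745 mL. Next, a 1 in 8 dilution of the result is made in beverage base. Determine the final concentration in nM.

Overall dilution factor = 2.995 × 15 × 200.3 × 8 = 7.20 × 10⁴.
393 μM / 7.20 × 10⁴ = 5.46 × 10⁻³ μM = 5.46 nM.

5.46 nM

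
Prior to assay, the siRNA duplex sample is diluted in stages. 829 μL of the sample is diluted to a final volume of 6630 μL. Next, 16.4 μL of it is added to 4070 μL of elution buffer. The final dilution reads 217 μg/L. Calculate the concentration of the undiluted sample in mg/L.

Overall dilution factor = 7.998 × 249.2 = 1993.
Original = 217 μg/L × 1993 = 4.32 × 10⁵ μg/L = 432 mg/L.

432 mg/L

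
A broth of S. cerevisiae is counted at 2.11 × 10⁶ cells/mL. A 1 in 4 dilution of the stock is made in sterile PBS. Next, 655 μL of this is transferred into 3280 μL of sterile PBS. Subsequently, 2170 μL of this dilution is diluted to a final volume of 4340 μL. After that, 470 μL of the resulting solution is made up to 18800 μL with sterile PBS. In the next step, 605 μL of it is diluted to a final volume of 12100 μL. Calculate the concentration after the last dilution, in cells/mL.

54.9 cells/mL

Overall dilution factor = 4 × 6.008 × 2 × 40 × 20 = 3.84 × 10⁴.
2.11 × 10⁶ cells/mL / 3.84 × 10⁴ = 54.9 cells/mL.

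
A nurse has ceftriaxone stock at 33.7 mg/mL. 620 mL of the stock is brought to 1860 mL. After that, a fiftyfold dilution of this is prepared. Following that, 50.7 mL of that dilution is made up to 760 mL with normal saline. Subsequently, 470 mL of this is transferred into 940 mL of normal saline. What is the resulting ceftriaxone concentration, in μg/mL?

Overall dilution factor = 3 × 50 × 14.99 × 3 = 6746.
33.7 mg/mL / 6746 = 5.00 × 10⁻³ mg/mL = 5.00 μg/mL.

5.00 μg/mL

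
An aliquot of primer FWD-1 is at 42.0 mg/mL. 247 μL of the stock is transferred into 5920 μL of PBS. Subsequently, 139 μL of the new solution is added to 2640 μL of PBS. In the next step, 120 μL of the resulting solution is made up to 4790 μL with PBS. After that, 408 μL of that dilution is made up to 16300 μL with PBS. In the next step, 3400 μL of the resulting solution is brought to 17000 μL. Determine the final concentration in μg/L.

Overall dilution factor = 24.97 × 19.99 × 39.92 × 39.95 × 5 = 3.98 × 10⁶.
42.0 mg/mL / 3.98 × 10⁶ = 1.06 × 10⁻⁵ mg/mL = 10.6 μg/L.

10.6 μg/L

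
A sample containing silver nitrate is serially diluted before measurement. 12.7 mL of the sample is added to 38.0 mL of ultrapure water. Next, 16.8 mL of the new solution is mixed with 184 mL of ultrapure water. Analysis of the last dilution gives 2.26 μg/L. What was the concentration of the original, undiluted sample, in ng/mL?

Overall dilution factor = 3.992 × 11.95 = 47.7.
Original = 2.26 μg/L × 47.7 = 108 μg/L = 108 ng/mL.

108 ng/mL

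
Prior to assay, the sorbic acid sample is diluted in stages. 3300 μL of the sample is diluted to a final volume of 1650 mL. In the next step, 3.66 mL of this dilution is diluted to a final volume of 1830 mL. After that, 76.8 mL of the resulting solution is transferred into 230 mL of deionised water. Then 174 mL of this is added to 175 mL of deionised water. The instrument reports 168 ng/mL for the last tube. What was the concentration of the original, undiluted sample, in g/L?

337 g/L

Overall dilution factor = 500 × 500 × 3.995 × 2.006 = 2.00 × 10⁶.
Original = 168 ng/mL × 2.00 × 10⁶ = 3.37 × 10⁸ ng/mL = 337 g/L.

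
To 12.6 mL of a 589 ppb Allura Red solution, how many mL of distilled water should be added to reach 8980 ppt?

814 mL

8980 ppt = 8.98 ppb.
V₂ = C₁V₁/C₂ = 589 × 12.6 / 8.98 = 826 mL.
Diluent to add = V₂ − V₁ = 826 − 12.6 = 814 mL.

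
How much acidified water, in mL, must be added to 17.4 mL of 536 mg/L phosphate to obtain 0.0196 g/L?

458 mL

0.0196 g/L = 19.6 mg/L.
V₂ = C₁V₁/C₂ = 536 × 17.4 / 19.6 = 476 mL.
Diluent to add = V₂ − V₁ = 476 − 17.4 = 458 mL.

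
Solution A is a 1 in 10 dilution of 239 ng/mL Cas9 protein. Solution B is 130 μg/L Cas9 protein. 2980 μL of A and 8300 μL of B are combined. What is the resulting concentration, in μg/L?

102 μg/L

C_A = 239 ng/mL / 10 = 23.9 ng/mL.
C_B = 130 μg/L = 130 ng/mL.
C_mix = (C_A·V_A + C_B·V_B)/(V_A + V_B) = (23.9×2980 + 130×8300) / 11280 = 102 ng/mL = 102 μg/L.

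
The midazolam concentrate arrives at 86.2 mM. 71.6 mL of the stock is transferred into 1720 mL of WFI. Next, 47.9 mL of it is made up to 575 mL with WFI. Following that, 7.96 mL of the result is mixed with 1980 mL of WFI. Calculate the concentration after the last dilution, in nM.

1150 nM

Overall dilution factor = 25.02 × 12.00 × 249.7 = 7.50 × 10⁴.
86.2 mM / 7.50 × 10⁴ = 1.15 × 10⁻³ mM = 1150 nM.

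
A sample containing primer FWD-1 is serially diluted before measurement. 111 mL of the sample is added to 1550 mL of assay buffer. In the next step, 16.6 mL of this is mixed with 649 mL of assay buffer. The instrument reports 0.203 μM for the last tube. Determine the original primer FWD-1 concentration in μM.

122 μM

Overall dilution factor = 14.96 × 40.10 = 600.
Original = 0.203 μM × 600 = 122 μM.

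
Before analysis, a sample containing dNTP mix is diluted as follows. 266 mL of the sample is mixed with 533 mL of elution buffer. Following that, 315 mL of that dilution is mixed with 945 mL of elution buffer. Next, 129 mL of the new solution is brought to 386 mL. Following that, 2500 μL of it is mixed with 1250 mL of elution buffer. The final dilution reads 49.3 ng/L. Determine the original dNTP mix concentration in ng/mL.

Overall dilution factor = 3.004 × 4 × 2.992 × 501 = 1.80 × 10⁴.
Original = 49.3 ng/L × 1.80 × 10⁴ = 8.88 × 10⁵ ng/L = 888 ng/mL.

888 ng/mL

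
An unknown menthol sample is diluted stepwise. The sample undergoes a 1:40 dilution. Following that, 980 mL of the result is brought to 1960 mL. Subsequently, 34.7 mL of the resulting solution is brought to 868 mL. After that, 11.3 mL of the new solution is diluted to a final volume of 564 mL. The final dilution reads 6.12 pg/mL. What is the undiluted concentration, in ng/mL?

611 ng/mL

Overall dilution factor = 40 × 2 × 25.01 × 49.91 = 9.99 × 10⁴.
Original = 6.12 pg/mL × 9.99 × 10⁴ = 6.11 × 10⁵ pg/mL = 611 ng/mL.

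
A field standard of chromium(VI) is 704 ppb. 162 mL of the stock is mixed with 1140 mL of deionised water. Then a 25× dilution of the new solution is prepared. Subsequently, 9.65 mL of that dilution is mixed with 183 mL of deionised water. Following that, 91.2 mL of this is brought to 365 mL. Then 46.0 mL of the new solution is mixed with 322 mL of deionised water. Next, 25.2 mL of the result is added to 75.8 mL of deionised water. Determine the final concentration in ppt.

Overall dilution factor = 8.037 × 25 × 19.96 × 4.002 × 8 × 4.008 = 5.15 × 10⁵.
704 ppb / 5.15 × 10⁵ = 1.37 × 10⁻³ ppb = 1.37 ppt.

1.37 ppt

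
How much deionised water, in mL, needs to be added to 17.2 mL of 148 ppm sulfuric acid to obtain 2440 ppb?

2440 ppb = 2.44 ppm.
V₂ = C₁V₁/C₂ = 148 × 17.2 / 2.44 = 1043 mL.
Diluent to add = V₂ − V₁ = 1043 − 17.2 = 1030 mL.

1030 mL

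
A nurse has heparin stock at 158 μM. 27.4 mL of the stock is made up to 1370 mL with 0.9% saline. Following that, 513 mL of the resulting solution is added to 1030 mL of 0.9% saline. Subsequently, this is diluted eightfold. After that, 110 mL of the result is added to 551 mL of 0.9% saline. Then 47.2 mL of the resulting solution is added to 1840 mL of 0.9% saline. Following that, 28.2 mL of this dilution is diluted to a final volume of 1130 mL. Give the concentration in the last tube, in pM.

13.6 pM

Overall dilution factor = 50 × 3.008 × 8 × 6.009 × 39.98 × 40.07 = 1.16 × 10⁷.
158 μM / 1.16 × 10⁷ = 1.36 × 10⁻⁵ μM = 13.6 pM.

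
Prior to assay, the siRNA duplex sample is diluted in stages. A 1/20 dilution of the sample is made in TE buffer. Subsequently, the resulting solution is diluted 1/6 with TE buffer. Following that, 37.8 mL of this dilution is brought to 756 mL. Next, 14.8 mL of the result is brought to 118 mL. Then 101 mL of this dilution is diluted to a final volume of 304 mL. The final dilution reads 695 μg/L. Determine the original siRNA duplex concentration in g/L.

Overall dilution factor = 20 × 6 × 20 × 7.973 × 3.010 = 5.76 × 10⁴.
Original = 695 μg/L × 5.76 × 10⁴ = 4.00 × 10⁷ μg/L = 40.0 g/L.

40.0 g/L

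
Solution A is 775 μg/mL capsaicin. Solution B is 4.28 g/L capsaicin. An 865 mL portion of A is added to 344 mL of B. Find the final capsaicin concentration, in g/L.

C_B = 4.28 g/L = 4280 μg/mL.
C_mix = (C_A·V_A + C_B·V_B)/(V_A + V_B) = (775×865 + 4280×344) / 1209 = 1772 μg/mL = 1.77 g/L.

1.77 g/L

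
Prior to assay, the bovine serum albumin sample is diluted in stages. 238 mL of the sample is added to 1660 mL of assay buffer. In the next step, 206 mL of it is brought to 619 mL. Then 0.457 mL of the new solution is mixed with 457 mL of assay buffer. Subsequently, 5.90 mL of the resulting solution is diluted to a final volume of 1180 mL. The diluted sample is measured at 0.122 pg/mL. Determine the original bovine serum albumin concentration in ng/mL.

Overall dilution factor = 7.975 × 3.005 × 1001 × 200 = 4.80 × 10⁶.
Original = 0.122 pg/mL × 4.80 × 10⁶ = 5.85 × 10⁵ pg/mL = 585 ng/mL.

585 ng/mL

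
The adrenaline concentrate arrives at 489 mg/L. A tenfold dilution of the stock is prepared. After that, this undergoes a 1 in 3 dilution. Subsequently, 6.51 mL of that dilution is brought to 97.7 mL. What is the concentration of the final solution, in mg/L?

1.09 mg/L

Overall dilution factor = 10 × 3 × 15.01 = 450.
489 mg/L / 450 = 1.09 mg/L.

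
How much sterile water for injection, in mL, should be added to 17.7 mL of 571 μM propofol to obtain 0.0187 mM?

523 mL

0.0187 mM = 18.7 μM.
V₂ = C₁V₁/C₂ = 571 × 17.7 / 18.7 = 540 mL.
Diluent to add = V₂ − V₁ = 540 − 17.7 = 523 mL.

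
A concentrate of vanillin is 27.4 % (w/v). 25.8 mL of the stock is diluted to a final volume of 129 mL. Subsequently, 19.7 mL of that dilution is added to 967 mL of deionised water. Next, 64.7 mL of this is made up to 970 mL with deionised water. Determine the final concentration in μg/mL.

73.0 μg/mL

Overall dilution factor = 5 × 50.09 × 14.99 = 3755.
27.4 % (w/v) / 3755 = 7.30 × 10⁻³ % (w/v) = 73.0 μg/mL.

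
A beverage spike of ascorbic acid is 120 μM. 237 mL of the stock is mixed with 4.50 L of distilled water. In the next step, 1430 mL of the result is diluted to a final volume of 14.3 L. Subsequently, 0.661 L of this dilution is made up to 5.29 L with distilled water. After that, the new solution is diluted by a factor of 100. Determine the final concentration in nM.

0.750 nM

Overall dilution factor = 19.99 × 10 × 8.003 × 100 = 1.60 × 10⁵.
120 μM / 1.60 × 10⁵ = 7.50 × 10⁻⁴ μM = 0.750 nM.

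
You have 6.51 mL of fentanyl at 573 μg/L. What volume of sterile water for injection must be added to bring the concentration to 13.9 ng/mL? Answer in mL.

13.9 ng/mL = 13.9 μg/L.
V₂ = C₁V₁/C₂ = 573 × 6.51 / 13.9 = 268 mL.
Diluent to add = V₂ − V₁ = 268 − 6.51 = 262 mL.

262 mL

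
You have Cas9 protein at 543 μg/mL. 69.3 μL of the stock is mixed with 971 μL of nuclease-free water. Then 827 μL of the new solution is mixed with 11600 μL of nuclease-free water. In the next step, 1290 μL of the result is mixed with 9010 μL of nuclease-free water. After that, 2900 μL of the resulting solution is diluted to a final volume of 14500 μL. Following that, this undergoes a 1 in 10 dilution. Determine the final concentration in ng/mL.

6.03 ng/mL

Overall dilution factor = 15.01 × 15.03 × 7.984 × 5 × 10 = 9.01 × 10⁴.
543 μg/mL / 9.01 × 10⁴ = 6.03 × 10⁻³ μg/mL = 6.03 ng/mL.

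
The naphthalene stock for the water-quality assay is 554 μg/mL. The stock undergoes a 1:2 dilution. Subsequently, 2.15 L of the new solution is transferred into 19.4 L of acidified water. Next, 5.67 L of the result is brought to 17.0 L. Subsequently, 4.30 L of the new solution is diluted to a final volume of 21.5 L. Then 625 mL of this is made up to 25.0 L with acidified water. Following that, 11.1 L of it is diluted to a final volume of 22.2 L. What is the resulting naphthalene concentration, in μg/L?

Overall dilution factor = 2 × 10.02 × 2.998 × 5 × 40 × 2 = 2.40 × 10⁴.
554 μg/mL / 2.40 × 10⁴ = 0.0230 μg/mL = 23.0 μg/L.

23.0 μg/L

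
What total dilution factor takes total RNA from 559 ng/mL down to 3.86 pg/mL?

1.45 × 10⁵

Factor = C₀/C_target = 559 ng/mL / 3.86 pg/mL = 1.45 × 10⁵.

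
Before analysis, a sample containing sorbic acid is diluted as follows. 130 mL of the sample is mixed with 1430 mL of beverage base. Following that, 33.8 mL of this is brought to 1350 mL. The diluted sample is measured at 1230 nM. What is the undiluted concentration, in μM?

590 μM

Overall dilution factor = 12 × 39.94 = 479.
Original = 1230 nM × 479 = 5.90 × 10⁵ nM = 590 μM.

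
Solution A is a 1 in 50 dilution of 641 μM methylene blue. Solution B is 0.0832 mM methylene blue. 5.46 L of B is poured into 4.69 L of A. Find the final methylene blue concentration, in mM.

C_A = 641 μM / 50 = 12.8 μM.
C_B = 0.0832 mM = 83.2 μM.
C_mix = (C_A·V_A + C_B·V_B)/(V_A + V_B) = (12.8×4.69 + 83.2×5.46) / 10.15 = 50.7 μM = 0.0507 mM.

0.0507 mM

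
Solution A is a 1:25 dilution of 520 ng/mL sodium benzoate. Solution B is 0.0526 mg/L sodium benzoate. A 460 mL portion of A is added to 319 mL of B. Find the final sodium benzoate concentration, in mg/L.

0.0338 mg/L

C_A = 520 ng/mL / 25 = 20.8 ng/mL.
C_B = 0.0526 mg/L = 52.6 ng/mL.
C_mix = (C_A·V_A + C_B·V_B)/(V_A + V_B) = (20.8×460 + 52.6×319) / 779.0 = 33.8 ng/mL = 0.0338 mg/L.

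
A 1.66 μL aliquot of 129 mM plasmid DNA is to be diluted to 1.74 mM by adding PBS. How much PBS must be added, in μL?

V₂ = C₁V₁/C₂ = 129 × 1.66 / 1.74 = 123 μL.
Diluent to add = V₂ − V₁ = 123 − 1.66 = 121 μL.

121 μL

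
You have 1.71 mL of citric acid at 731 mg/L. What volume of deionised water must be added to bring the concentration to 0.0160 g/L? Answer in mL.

0.0160 g/L = 16.0 mg/L.
V₂ = C₁V₁/C₂ = 731 × 1.71 / 16.0 = 78.1 mL.
Diluent to add = V₂ − V₁ = 78.1 − 1.71 = 76.4 mL.

76.4 mL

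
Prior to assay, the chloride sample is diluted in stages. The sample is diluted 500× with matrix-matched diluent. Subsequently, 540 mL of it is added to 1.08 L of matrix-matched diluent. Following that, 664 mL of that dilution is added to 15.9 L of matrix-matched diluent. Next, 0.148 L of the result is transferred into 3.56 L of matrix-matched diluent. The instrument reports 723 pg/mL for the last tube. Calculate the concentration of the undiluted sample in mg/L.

678 mg/L

Overall dilution factor = 500 × 3 × 24.95 × 25.05 = 9.37 × 10⁵.
Original = 723 pg/mL × 9.37 × 10⁵ = 6.78 × 10⁸ pg/mL = 678 mg/L.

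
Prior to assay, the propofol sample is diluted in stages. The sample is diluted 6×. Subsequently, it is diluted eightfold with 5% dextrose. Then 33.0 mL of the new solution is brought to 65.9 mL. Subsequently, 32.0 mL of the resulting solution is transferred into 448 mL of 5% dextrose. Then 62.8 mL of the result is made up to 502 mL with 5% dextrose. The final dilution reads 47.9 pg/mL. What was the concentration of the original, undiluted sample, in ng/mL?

551 ng/mL

Overall dilution factor = 6 × 8 × 1.997 × 15 × 7.994 = 1.15 × 10⁴.
Original = 47.9 pg/mL × 1.15 × 10⁴ = 5.51 × 10⁵ pg/mL = 551 ng/mL.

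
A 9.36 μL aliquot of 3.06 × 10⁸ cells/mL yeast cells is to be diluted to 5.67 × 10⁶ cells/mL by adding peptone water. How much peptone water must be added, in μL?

496 μL

V₂ = C₁V₁/C₂ = 3.06 × 10⁸ × 9.36 / 5.67 × 10⁶ = 505 μL.
Diluent to add = V₂ − V₁ = 505 − 9.36 = 496 μL.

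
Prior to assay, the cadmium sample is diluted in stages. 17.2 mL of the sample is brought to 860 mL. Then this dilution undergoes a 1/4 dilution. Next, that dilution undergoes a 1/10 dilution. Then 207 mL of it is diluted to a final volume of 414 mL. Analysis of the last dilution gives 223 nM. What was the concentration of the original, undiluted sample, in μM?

892 μM

Overall dilution factor = 50 × 4 × 10 × 2 = 4000.
Original = 223 nM × 4000 = 8.92 × 10⁵ nM = 892 μM.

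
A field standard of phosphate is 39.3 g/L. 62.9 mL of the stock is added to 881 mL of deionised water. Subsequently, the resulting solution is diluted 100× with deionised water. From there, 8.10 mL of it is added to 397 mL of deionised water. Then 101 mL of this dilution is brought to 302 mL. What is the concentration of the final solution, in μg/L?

Overall dilution factor = 15.01 × 100 × 50.01 × 2.990 = 2.24 × 10⁵.
39.3 g/L / 2.24 × 10⁵ = 1.75 × 10⁻⁴ g/L = 175 μg/L.

175 μg/L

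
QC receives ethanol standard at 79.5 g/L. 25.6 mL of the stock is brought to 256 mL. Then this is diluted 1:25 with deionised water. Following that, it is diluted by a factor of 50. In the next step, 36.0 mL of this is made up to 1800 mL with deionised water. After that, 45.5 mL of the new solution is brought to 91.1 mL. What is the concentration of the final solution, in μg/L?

63.5 μg/L

Overall dilution factor = 10 × 25 × 50 × 50 × 2.002 = 1.25 × 10⁶.
79.5 g/L / 1.25 × 10⁶ = 6.35 × 10⁻⁵ g/L = 63.5 μg/L.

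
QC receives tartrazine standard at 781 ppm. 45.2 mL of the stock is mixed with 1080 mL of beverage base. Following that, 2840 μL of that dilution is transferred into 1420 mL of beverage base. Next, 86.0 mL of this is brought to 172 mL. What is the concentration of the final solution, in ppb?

Overall dilution factor = 24.89 × 501 × 2 = 2.49 × 10⁴.
781 ppm / 2.49 × 10⁴ = 0.0313 ppm = 31.3 ppb.

31.3 ppb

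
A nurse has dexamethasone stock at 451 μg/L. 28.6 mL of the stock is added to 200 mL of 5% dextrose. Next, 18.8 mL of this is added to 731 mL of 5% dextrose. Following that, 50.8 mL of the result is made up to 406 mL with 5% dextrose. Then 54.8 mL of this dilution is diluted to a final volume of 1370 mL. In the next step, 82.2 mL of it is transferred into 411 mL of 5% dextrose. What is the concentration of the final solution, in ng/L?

1.18 ng/L

Overall dilution factor = 7.993 × 39.88 × 7.992 × 25 × 6 = 3.82 × 10⁵.
451 μg/L / 3.82 × 10⁵ = 1.18 × 10⁻³ μg/L = 1.18 ng/L.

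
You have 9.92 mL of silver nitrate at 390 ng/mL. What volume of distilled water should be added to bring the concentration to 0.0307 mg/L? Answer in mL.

0.0307 mg/L = 30.7 ng/mL.
V₂ = C₁V₁/C₂ = 390 × 9.92 / 30.7 = 126 mL.
Diluent to add = V₂ − V₁ = 126 − 9.92 = 116 mL.

116 mL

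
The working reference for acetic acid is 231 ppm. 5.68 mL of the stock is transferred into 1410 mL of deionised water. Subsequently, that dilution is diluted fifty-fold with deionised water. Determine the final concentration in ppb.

18.5 ppb

Overall dilution factor = 249.2 × 50 = 1.25 × 10⁴.
231 ppm / 1.25 × 10⁴ = 0.0185 ppm = 18.5 ppb.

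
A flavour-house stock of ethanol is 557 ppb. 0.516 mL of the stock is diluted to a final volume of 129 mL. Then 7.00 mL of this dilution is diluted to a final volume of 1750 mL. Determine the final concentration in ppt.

8.91 ppt

Overall dilution factor = 250 × 250 = 6.25 × 10⁴.
557 ppb / 6.25 × 10⁴ = 8.91 × 10⁻³ ppb = 8.91 ppt.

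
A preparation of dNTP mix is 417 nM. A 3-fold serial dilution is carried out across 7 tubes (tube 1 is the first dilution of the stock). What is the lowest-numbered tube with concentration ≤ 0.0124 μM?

Tube n has concentration 417 nM / 3ⁿ.
Need 3ⁿ ≥ 417 nM / 0.0124 μM = 33.6, so n ≥ 3.20.
First such tube: n = 4.

tube 4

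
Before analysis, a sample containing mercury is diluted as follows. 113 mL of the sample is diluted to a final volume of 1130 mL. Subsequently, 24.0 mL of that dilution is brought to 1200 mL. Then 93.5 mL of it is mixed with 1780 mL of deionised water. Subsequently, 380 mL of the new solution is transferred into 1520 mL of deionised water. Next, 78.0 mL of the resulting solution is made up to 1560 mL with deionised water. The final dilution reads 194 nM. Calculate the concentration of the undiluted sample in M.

Overall dilution factor = 10 × 50 × 20.04 × 5 × 20 = 1.00 × 10⁶.
Original = 194 nM × 1.00 × 10⁶ = 1.94 × 10⁸ nM = 0.194 M.

0.194 M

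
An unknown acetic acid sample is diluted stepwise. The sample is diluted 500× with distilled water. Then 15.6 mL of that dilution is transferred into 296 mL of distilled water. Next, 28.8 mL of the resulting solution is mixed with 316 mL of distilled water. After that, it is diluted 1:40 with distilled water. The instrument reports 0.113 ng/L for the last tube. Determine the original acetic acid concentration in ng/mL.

Overall dilution factor = 500 × 19.97 × 11.97 × 40 = 4.78 × 10⁶.
Original = 0.113 ng/L × 4.78 × 10⁶ = 5.40 × 10⁵ ng/L = 540 ng/mL.

540 ng/mL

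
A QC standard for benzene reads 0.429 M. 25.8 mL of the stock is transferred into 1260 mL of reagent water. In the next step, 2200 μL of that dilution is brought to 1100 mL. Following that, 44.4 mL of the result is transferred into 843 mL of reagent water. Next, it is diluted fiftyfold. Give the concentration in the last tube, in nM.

Overall dilution factor = 49.84 × 500 × 19.99 × 50 = 2.49 × 10⁷.
0.429 M / 2.49 × 10⁷ = 1.72 × 10⁻⁸ M = 17.2 nM.

17.2 nM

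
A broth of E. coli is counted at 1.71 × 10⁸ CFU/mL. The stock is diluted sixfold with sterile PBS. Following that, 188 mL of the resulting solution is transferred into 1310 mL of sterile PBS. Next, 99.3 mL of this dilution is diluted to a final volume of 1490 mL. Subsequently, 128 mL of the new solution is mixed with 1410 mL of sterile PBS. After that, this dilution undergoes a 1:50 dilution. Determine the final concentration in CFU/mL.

397 CFU/mL

Overall dilution factor = 6 × 7.968 × 15.01 × 12.02 × 50 = 4.31 × 10⁵.
1.71 × 10⁸ CFU/mL / 4.31 × 10⁵ = 397 CFU/mL.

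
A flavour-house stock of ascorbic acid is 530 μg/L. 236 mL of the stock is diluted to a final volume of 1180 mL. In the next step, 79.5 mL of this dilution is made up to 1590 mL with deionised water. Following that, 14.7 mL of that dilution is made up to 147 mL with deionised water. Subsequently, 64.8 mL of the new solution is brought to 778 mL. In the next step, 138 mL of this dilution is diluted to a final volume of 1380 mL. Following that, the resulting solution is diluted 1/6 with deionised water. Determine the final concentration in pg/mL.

Overall dilution factor = 5 × 20 × 10 × 12.01 × 10 × 6 = 7.20 × 10⁵.
530 μg/L / 7.20 × 10⁵ = 7.36 × 10⁻⁴ μg/L = 0.736 pg/mL.

0.736 pg/mL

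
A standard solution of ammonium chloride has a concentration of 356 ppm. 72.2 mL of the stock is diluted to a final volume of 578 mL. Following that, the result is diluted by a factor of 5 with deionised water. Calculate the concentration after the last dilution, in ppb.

Overall dilution factor = 8.006 × 5 = 40.0.
356 ppm / 40.0 = 8.89 ppm = 8890 ppb.

8890 ppb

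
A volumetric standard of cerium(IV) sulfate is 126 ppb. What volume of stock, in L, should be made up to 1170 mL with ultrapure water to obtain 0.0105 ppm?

0.0975 L

0.0105 ppm = 10.5 ppb.
V₁ = C₂V₂/C₁ = 10.5 × 1170 / 126 = 97.5 mL = 0.0975 L.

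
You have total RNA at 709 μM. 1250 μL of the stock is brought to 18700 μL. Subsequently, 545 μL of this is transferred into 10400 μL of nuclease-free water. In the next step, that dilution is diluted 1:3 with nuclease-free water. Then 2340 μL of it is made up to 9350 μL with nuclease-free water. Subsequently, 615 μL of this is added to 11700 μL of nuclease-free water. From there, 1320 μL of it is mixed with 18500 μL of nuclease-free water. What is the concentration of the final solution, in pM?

655 pM

Overall dilution factor = 14.96 × 20.08 × 3 × 3.996 × 20.02 × 15.02 = 1.08 × 10⁶.
709 μM / 1.08 × 10⁶ = 6.55 × 10⁻⁴ μM = 655 pM.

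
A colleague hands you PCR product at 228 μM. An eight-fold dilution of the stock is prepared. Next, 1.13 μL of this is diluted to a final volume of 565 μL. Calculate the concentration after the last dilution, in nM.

57.0 nM

Overall dilution factor = 8 × 500 = 4000.
228 μM / 4000 = 0.0570 μM = 57.0 nM.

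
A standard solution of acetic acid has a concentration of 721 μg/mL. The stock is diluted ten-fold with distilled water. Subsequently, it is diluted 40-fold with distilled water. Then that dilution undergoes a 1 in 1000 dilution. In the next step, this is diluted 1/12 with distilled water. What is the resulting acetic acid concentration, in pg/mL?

150 pg/mL

Overall dilution factor = 10 × 40 × 1000 × 12 = 4.80 × 10⁶.
721 μg/mL / 4.80 × 10⁶ = 1.50 × 10⁻⁴ μg/mL = 150 pg/mL.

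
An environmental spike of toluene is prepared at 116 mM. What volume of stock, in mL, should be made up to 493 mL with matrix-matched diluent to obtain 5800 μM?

5800 μM = 5.80 mM.
V₁ = C₂V₂/C₁ = 5.80 × 493 / 116 = 24.6 mL.

24.6 mL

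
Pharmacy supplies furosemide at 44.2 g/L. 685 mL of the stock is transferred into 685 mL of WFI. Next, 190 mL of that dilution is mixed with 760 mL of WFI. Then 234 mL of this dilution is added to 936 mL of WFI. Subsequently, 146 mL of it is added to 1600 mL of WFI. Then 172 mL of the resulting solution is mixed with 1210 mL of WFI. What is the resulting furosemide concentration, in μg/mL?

9.20 μg/mL

Overall dilution factor = 2 × 5 × 5 × 11.96 × 8.035 = 4804.
44.2 g/L / 4804 = 9.20 × 10⁻³ g/L = 9.20 μg/mL.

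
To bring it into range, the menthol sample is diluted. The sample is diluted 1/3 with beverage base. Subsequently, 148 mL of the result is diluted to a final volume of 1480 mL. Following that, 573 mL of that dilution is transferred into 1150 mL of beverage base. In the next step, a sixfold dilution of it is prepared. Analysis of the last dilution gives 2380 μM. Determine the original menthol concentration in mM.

1290 mM

Overall dilution factor = 3 × 10 × 3.007 × 6 = 541.
Original = 2380 μM × 541 = 1.29 × 10⁶ μM = 1290 mM.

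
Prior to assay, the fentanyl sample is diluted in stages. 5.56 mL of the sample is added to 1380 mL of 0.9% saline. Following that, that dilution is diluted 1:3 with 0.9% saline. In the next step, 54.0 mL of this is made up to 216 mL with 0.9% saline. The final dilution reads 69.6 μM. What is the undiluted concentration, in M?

Overall dilution factor = 249.2 × 3 × 4 = 2990.
Original = 69.6 μM × 2990 = 2.08 × 10⁵ μM = 0.208 M.

0.208 M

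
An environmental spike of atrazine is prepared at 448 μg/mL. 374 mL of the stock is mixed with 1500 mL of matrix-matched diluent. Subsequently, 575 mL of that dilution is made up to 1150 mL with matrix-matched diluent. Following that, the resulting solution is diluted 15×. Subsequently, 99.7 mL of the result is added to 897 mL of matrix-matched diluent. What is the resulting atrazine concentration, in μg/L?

Overall dilution factor = 5.011 × 2 × 15 × 9.997 = 1503.
448 μg/mL / 1503 = 0.298 μg/mL = 298 μg/L.

298 μg/L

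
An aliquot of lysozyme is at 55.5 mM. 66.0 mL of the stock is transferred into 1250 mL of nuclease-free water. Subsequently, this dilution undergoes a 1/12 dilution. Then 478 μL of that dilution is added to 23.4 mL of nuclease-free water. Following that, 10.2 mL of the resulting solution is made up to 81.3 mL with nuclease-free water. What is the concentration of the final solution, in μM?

0.583 μM

Overall dilution factor = 19.94 × 12 × 49.95 × 7.971 = 9.53 × 10⁴.
55.5 mM / 9.53 × 10⁴ = 5.83 × 10⁻⁴ mM = 0.583 μM.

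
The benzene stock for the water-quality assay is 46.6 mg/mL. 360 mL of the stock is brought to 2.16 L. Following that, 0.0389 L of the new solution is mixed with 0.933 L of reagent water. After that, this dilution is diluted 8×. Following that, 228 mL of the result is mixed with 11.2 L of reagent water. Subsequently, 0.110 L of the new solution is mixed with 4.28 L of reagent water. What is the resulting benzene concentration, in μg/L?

19.4 μg/L

Overall dilution factor = 6 × 24.98 × 8 × 50.12 × 39.91 = 2.40 × 10⁶.
46.6 mg/mL / 2.40 × 10⁶ = 1.94 × 10⁻⁵ mg/mL = 19.4 μg/L.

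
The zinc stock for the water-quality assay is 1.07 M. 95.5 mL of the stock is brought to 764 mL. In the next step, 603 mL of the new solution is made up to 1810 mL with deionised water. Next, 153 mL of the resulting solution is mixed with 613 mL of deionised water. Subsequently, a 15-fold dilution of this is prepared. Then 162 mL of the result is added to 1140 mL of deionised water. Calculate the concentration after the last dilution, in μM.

73.8 μM

Overall dilution factor = 8 × 3.002 × 5.007 × 15 × 8.037 = 1.45 × 10⁴.
1.07 M / 1.45 × 10⁴ = 7.38 × 10⁻⁵ M = 73.8 μM.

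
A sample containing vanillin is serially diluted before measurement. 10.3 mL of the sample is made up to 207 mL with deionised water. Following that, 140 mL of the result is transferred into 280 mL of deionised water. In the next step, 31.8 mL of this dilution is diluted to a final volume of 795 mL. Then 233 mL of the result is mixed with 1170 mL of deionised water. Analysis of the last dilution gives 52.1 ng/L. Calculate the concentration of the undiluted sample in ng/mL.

473 ng/mL

Overall dilution factor = 20.10 × 3 × 25 × 6.021 = 9076.
Original = 52.1 ng/L × 9076 = 4.73 × 10⁵ ng/L = 473 ng/mL.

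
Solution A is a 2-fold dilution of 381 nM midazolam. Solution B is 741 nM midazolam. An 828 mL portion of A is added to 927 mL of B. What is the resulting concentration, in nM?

481 nM

C_A = 381 nM / 2 = 190 nM.
C_mix = (C_A·V_A + C_B·V_B)/(V_A + V_B) = (190×828 + 741×927) / 1755 = 481 nM.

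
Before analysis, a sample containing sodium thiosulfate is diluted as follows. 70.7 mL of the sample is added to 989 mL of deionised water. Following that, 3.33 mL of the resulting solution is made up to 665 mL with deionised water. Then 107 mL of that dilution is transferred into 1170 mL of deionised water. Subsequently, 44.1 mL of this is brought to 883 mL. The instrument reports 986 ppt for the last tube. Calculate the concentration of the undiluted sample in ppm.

Overall dilution factor = 14.99 × 199.7 × 11.93 × 20.02 = 7.15 × 10⁵.
Original = 986 ppt × 7.15 × 10⁵ = 7.05 × 10⁸ ppt = 705 ppm.

705 ppm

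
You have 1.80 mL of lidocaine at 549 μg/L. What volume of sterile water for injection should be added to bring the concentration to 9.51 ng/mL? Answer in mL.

102 mL

9.51 ng/mL = 9.51 μg/L.
V₂ = C₁V₁/C₂ = 549 × 1.80 / 9.51 = 104 mL.
Diluent to add = V₂ − V₁ = 104 − 1.80 = 102 mL.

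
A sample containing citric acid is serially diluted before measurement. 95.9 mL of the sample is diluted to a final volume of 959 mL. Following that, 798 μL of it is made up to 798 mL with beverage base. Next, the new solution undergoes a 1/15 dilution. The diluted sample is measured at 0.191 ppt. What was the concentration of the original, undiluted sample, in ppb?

28.7 ppb

Overall dilution factor = 10 × 1000 × 15 = 1.50 × 10⁵.
Original = 0.191 ppt × 1.50 × 10⁵ = 2.87 × 10⁴ ppt = 28.7 ppb.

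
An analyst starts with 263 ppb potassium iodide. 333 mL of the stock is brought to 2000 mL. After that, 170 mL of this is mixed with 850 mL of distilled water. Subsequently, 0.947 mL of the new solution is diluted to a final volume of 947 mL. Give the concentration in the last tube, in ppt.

Overall dilution factor = 6.006 × 6 × 1000 = 3.60 × 10⁴.
263 ppb / 3.60 × 10⁴ = 7.30 × 10⁻³ ppb = 7.30 ppt.

7.30 ppt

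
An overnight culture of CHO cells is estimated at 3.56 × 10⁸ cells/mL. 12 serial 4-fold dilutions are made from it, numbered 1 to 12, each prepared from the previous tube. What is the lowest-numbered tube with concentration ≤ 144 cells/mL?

Tube n has concentration 3.56 × 10⁸ cells/mL / 4ⁿ.
Need 4ⁿ ≥ 3.56 × 10⁸ cells/mL / 144 cells/mL = 2.47 × 10⁶, so n ≥ 10.62.
First such tube: n = 11.

tube 11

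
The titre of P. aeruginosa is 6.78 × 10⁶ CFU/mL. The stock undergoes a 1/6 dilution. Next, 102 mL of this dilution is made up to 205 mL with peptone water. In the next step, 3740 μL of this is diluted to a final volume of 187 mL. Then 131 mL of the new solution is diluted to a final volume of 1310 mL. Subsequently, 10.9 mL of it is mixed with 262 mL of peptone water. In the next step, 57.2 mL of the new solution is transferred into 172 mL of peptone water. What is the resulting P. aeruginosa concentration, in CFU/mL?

11.2 CFU/mL

Overall dilution factor = 6 × 2.010 × 50 × 10 × 25.04 × 4.007 = 6.05 × 10⁵.
6.78 × 10⁶ CFU/mL / 6.05 × 10⁵ = 11.2 CFU/mL.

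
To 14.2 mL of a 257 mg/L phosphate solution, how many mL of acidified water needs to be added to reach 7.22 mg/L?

V₂ = C₁V₁/C₂ = 257 × 14.2 / 7.22 = 505 mL.
Diluent to add = V₂ − V₁ = 505 − 14.2 = 491 mL.

491 mL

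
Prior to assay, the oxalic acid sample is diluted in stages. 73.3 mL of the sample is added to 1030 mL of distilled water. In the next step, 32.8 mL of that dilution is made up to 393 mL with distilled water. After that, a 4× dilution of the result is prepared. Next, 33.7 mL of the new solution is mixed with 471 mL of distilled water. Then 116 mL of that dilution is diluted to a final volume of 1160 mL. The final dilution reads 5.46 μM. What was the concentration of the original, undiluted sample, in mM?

590 mM

Overall dilution factor = 15.05 × 11.98 × 4 × 14.98 × 10 = 1.08 × 10⁵.
Original = 5.46 μM × 1.08 × 10⁵ = 5.90 × 10⁵ μM = 590 mM.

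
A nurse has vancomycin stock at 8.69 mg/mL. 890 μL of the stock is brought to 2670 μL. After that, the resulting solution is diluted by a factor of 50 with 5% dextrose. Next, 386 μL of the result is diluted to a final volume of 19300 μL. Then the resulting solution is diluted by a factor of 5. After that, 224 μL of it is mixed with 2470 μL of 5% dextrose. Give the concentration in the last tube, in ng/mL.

Overall dilution factor = 3 × 50 × 50 × 5 × 12.03 = 4.51 × 10⁵.
8.69 mg/mL / 4.51 × 10⁵ = 1.93 × 10⁻⁵ mg/mL = 19.3 ng/mL.

19.3 ng/mL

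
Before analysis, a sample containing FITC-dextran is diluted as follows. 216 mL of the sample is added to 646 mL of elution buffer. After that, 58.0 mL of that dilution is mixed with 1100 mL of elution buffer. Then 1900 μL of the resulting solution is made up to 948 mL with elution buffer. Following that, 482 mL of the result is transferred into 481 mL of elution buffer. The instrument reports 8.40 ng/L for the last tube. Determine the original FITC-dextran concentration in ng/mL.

Overall dilution factor = 3.991 × 19.97 × 498.9 × 1.998 = 7.94 × 10⁴.
Original = 8.40 ng/L × 7.94 × 10⁴ = 6.67 × 10⁵ ng/L = 667 ng/mL.

667 ng/mL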